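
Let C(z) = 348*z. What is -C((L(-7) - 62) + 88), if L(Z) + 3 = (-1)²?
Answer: -8352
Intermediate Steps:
L(Z) = -2 (L(Z) = -3 + (-1)² = -3 + 1 = -2)
-C((L(-7) - 62) + 88) = -348*((-2 - 62) + 88) = -348*(-64 + 88) = -348*24 = -1*8352 = -8352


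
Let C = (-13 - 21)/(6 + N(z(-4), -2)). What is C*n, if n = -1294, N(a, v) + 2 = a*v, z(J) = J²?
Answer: -10999/7 ≈ -1571.3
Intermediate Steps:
N(a, v) = -2 + a*v
C = 17/14 (C = (-13 - 21)/(6 + (-2 + (-4)²*(-2))) = -34/(6 + (-2 + 16*(-2))) = -34/(6 + (-2 - 32)) = -34/(6 - 34) = -34/(-28) = -34*(-1/28) = 17/14 ≈ 1.2143)
C*n = (17/14)*(-1294) = -10999/7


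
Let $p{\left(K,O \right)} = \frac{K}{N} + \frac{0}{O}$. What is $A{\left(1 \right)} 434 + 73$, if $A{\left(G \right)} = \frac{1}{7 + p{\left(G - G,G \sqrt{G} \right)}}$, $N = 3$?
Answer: $135$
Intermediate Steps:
$p{\left(K,O \right)} = \frac{K}{3}$ ($p{\left(K,O \right)} = \frac{K}{3} + \frac{0}{O} = K \frac{1}{3} + 0 = \frac{K}{3} + 0 = \frac{K}{3}$)
$A{\left(G \right)} = \frac{1}{7}$ ($A{\left(G \right)} = \frac{1}{7 + \frac{G - G}{3}} = \frac{1}{7 + \frac{1}{3} \cdot 0} = \frac{1}{7 + 0} = \frac{1}{7}$)
$A{\left(1 \right)} 434 + 73 = \frac{1}{7} \cdot 434 + 73 = 62 + 73 = 135$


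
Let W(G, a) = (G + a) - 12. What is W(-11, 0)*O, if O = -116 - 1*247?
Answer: 8349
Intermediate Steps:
W(G, a) = -12 + G + a
O = -363 (O = -116 - 247 = -363)
W(-11, 0)*O = (-12 - 11 + 0)*(-363) = -23*(-363) = 8349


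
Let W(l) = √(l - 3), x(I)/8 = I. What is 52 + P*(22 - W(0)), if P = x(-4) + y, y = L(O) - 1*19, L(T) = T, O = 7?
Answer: -916 + 44*I*√3 ≈ -916.0 + 76.21*I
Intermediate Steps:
x(I) = 8*I
W(l) = √(-3 + l)
y = -12 (y = 7 - 1*19 = 7 - 19 = -12)
P = -44 (P = 8*(-4) - 12 = -32 - 12 = -44)
52 + P*(22 - W(0)) = 52 - 44*(22 - √(-3 + 0)) = 52 - 44*(22 - √(-3)) = 52 - 44*(22 - I*√3) = 52 + (-968 + 44*I*√3) = -916 + 44*I*√3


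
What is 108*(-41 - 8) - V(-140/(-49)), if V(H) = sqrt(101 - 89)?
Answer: -5292 - 2*sqrt(3) ≈ -5295.5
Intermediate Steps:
V(H) = 2*sqrt(3) (V(H) = sqrt(12) = 2*sqrt(3))
108*(-41 - 8) - V(-140/(-49)) = 108*(-41 - 8) - 2*sqrt(3) = 108*(-49) - 2*sqrt(3) = -5292 - 2*sqrt(3)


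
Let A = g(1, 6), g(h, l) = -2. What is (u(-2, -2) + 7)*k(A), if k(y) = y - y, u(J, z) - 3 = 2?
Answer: 0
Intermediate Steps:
u(J, z) = 5 (u(J, z) = 3 + 2 = 5)
A = -2
k(y) = 0
(u(-2, -2) + 7)*k(A) = (5 + 7)*0 = 12*0 = 0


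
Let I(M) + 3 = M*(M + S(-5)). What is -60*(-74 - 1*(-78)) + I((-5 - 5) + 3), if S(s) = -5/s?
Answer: -201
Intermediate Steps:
I(M) = -3 + M*(1 + M) (I(M) = -3 + M*(M - 5/(-5)) = -3 + M*(M - 5*(-1/5)) = -3 + M*(M + 1) = -3 + M*(1 + M))
-60*(-74 - 1*(-78)) + I((-5 - 5) + 3) = -60*(-74 - 1*(-78)) + (-3 + ((-5 - 5) + 3) + ((-5 - 5) + 3)**2) = -60*(-74 + 78) + (-3 + (-10 + 3) + (-10 + 3)**2) = -60*4 + (-3 - 7 + (-7)**2) = -240 + (-3 - 7 + 49) = -240 + 39 = -201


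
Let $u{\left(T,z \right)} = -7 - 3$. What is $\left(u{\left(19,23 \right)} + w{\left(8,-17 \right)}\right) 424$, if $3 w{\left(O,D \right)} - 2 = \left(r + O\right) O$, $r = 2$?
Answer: $\frac{22048}{3} \approx 7349.3$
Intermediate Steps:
$u{\left(T,z \right)} = -10$ ($u{\left(T,z \right)} = -7 - 3 = -10$)
$w{\left(O,D \right)} = \frac{2}{3} + \frac{O \left(2 + O\right)}{3}$ ($w{\left(O,D \right)} = \frac{2}{3} + \frac{\left(2 + O\right) O}{3} = \frac{2}{3} + \frac{O \left(2 + O\right)}{3}$)
$\left(u{\left(19,23 \right)} + w{\left(8,-17 \right)}\right) 424 = \left(-10 + \left(\frac{2}{3} + \frac{8^{2}}{3} + \frac{2}{3} \cdot 8\right)\right) 424 = \left(-10 + \left(\frac{2}{3} + \frac{1}{3} \cdot 64 + \frac{16}{3}\right)\right) 424 = \left(-10 + \left(\frac{2}{3} + \frac{64}{3} + \frac{16}{3}\right)\right) 424 = \left(-10 + \frac{82}{3}\right) 424 = \frac{52}{3} \cdot 424 = \frac{22048}{3}$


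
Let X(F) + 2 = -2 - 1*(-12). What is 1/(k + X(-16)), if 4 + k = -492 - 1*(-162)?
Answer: -1/326 ≈ -0.0030675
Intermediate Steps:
X(F) = 8 (X(F) = -2 + (-2 - 1*(-12)) = -2 + (-2 + 12) = -2 + 10 = 8)
k = -334 (k = -4 + (-492 - 1*(-162)) = -4 + (-492 + 162) = -4 - 330 = -334)
1/(k + X(-16)) = 1/(-334 + 8) = 1/(-326) = -1/326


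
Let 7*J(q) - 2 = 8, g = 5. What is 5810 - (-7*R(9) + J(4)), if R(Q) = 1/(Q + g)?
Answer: 81327/14 ≈ 5809.1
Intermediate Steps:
J(q) = 10/7 (J(q) = 2/7 + (1/7)*8 = 2/7 + 8/7 = 10/7)
R(Q) = 1/(5 + Q) (R(Q) = 1/(Q + 5) = 1/(5 + Q))
5810 - (-7*R(9) + J(4)) = 5810 - (-7/(5 + 9) + 10/7) = 5810 - (-7/14 + 10/7) = 5810 - (-7*1/14 + 10/7) = 5810 - (-1/2 + 10/7) = 5810 - 1*13/14 = 5810 - 13/14 = 81327/14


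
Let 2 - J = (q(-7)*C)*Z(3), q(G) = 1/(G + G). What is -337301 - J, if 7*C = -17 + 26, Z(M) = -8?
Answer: -16527811/49 ≈ -3.3730e+5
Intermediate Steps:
C = 9/7 (C = (-17 + 26)/7 = (⅐)*9 = 9/7 ≈ 1.2857)
q(G) = 1/(2*G)
J = 62/49 (J = 2 - ((½)/(-7))*(9/7)*(-8) = 2 - ((½)*(-⅐))*(9/7)*(-8) = 2 - (-1/14*9/7)*(-8) = 2 - (-9)*(-8)/98 = 2 - 1*36/49 = 2 - 36/49 = 62/49 ≈ 1.2653)
-337301 - J = -337301 - 1*62/49 = -337301 - 62/49 = -16527811/49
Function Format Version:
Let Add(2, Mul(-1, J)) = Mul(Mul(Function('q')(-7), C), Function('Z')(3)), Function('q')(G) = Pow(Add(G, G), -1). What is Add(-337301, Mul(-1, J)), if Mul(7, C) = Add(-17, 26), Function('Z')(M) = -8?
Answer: Rational(-16527811, 49) ≈ -3.3730e+5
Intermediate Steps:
C = Rational(9, 7) (C = Mul(Rational(1, 7), Add(-17, 26)) = Mul(Rational(1, 7), 9) = Rational(9, 7) ≈ 1.2857)
Function('q')(G) = Mul(Rational(1, 2), Pow(G, -1)) (Function('q')(G) = Pow(Mul(2, G), -1) = Mul(Rational(1, 2), Pow(G, -1)))
J = Rational(62, 49) (J = Add(2, Mul(-1, Mul(Mul(Mul(Rational(1, 2), Pow(-7, -1)), Rational(9, 7)), -8))) = Add(2, Mul(-1, Mul(Mul(Mul(Rational(1, 2), Rational(-1, 7)), Rational(9, 7)), -8))) = Add(2, Mul(-1, Mul(Mul(Rational(-1, 14), Rational(9, 7)), -8))) = Add(2, Mul(-1, Mul(Rational(-9, 98), -8))) = Add(2, Mul(-1, Rational(36, 49))) = Add(2, Rational(-36, 49)) = Rational(62, 49) ≈ 1.2653)
Add(-337301, Mul(-1, J)) = Add(-337301, Mul(-1, Rational(62, 49))) = Add(-337301, Rational(-62, 49)) = Rational(-16527811, 49)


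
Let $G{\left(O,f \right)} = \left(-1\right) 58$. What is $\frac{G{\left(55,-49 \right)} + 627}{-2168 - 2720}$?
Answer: $- \frac{569}{4888} \approx -0.11641$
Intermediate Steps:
$G{\left(O,f \right)} = -58$
$\frac{G{\left(55,-49 \right)} + 627}{-2168 - 2720} = \frac{-58 + 627}{-2168 - 2720} = \frac{569}{-2168 - 2720} = \frac{569}{-4888} = 569 \left(- \frac{1}{4888}\right) = - \frac{569}{4888}$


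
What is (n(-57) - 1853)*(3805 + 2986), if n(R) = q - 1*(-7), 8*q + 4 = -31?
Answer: -100527173/8 ≈ -1.2566e+7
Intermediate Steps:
q = -35/8 (q = -½ + (⅛)*(-31) = -½ - 31/8 = -35/8 ≈ -4.3750)
n(R) = 21/8 (n(R) = -35/8 - 1*(-7) = -35/8 + 7 = 21/8)
(n(-57) - 1853)*(3805 + 2986) = (21/8 - 1853)*(3805 + 2986) = -14803/8*6791 = -100527173/8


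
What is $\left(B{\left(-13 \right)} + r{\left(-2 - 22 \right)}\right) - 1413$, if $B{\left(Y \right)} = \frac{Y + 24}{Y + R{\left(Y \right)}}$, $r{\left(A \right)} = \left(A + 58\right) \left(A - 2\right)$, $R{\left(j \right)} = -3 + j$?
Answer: $- \frac{66624}{29} \approx -2297.4$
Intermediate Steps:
$r{\left(A \right)} = \left(-2 + A\right) \left(58 + A\right)$ ($r{\left(A \right)} = \left(58 + A\right) \left(-2 + A\right) = \left(-2 + A\right) \left(58 + A\right)$)
$B{\left(Y \right)} = \frac{24 + Y}{-3 + 2 Y}$ ($B{\left(Y \right)} = \frac{Y + 24}{Y + \left(-3 + Y\right)} = \frac{24 + Y}{-3 + 2 Y}$)
$\left(B{\left(-13 \right)} + r{\left(-2 - 22 \right)}\right) - 1413 = \left(\frac{24 - 13}{-3 + 2 \left(-13\right)} + \left(-116 + \left(-2 - 22\right)^{2} + 56 \left(-2 - 22\right)\right)\right) - 1413 = \left(\frac{1}{-3 - 26} \cdot 11 + \left(-116 + \left(-2 - 22\right)^{2} + 56 \left(-2 - 22\right)\right)\right) - 1413 = \left(\frac{1}{-29} \cdot 11 + \left(-116 + \left(-24\right)^{2} + 56 \left(-24\right)\right)\right) - 1413 = \left(\left(- \frac{1}{29}\right) 11 - 884\right) - 1413 = \left(- \frac{11}{29} - 884\right) - 1413 = - \frac{25647}{29} - 1413 = - \frac{66624}{29}$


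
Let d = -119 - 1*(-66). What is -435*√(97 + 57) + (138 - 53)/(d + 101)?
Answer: 85/48 - 435*√154 ≈ -5396.4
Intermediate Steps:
d = -53 (d = -119 + 66 = -53)
-435*√(97 + 57) + (138 - 53)/(d + 101) = -435*√(97 + 57) + (138 - 53)/(-53 + 101) = -435*√154 + 85/48 = 85/48 - 435*√154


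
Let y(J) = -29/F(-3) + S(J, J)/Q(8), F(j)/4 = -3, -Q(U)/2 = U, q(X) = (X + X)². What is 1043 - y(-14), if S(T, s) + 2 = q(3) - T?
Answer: 12523/12 ≈ 1043.6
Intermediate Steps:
q(X) = 4*X² (q(X) = (2*X)² = 4*X²)
Q(U) = -2*U
F(j) = -12 (F(j) = 4*(-3) = -12)
S(T, s) = 34 - T (S(T, s) = -2 + (4*3² - T) = -2 + (4*9 - T) = -2 + (36 - T) = 34 - T)
y(J) = 7/24 + J/16 (y(J) = -29/(-12) + (34 - J)/((-2*8)) = -29*(-1/12) + (34 - J)/(-16) = 29/12 + (34 - J)*(-1/16) = 29/12 + (-17/8 + J/16) = 7/24 + J/16)
1043 - y(-14) = 1043 - (7/24 + (1/16)*(-14)) = 1043 - (7/24 - 7/8) = 1043 - 1*(-7/12) = 1043 + 7/12 = 12523/12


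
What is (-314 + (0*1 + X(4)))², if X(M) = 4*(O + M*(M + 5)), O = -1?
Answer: 30276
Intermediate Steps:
X(M) = -4 + 4*M*(5 + M) (X(M) = 4*(-1 + M*(M + 5)) = 4*(-1 + M*(5 + M)) = -4 + 4*M*(5 + M))
(-314 + (0*1 + X(4)))² = (-314 + (0*1 + (-4 + 4*4² + 20*4)))² = (-314 + (0 + (-4 + 4*16 + 80)))² = (-314 + (0 + (-4 + 64 + 80)))² = (-314 + (0 + 140))² = (-314 + 140)² = (-174)² = 30276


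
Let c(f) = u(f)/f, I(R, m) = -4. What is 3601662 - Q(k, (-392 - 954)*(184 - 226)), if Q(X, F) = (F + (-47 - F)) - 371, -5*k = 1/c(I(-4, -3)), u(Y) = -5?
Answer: 3602080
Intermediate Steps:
c(f) = -5/f
k = -4/25 (k = -1/(5*((-5/(-4)))) = -1/(5*((-5*(-¼)))) = -1/(5*5/4) = -⅕*⅘ = -4/25 ≈ -0.16000)
Q(X, F) = -418 (Q(X, F) = -47 - 371 = -418)
3601662 - Q(k, (-392 - 954)*(184 - 226)) = 3601662 - 1*(-418) = 3601662 + 418 = 3602080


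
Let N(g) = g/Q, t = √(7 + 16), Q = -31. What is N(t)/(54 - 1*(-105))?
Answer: -√23/4929 ≈ -0.00097298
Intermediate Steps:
t = √23 ≈ 4.7958
N(g) = -g/31 (N(g) = g/(-31) = g*(-1/31) = -g/31)
N(t)/(54 - 1*(-105)) = (-√23/31)/(54 - 1*(-105)) = (-√23/31)/(54 + 105) = -√23/31/159 = -√23/31*(1/159) = -√23/4929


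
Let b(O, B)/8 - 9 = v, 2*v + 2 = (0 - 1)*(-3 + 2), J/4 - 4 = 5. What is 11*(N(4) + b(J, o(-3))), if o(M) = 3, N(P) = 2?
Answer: 770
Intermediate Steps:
J = 36 (J = 16 + 4*5 = 16 + 20 = 36)
v = -½ (v = -1 + ((0 - 1)*(-3 + 2))/2 = -1 + (-1*(-1))/2 = -1 + (½)*1 = -1 + ½ = -½ ≈ -0.50000)
b(O, B) = 68 (b(O, B) = 72 + 8*(-½) = 72 - 4 = 68)
11*(N(4) + b(J, o(-3))) = 11*(2 + 68) = 11*70 = 770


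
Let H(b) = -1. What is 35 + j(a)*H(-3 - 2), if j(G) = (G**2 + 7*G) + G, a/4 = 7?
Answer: -973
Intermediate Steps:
a = 28 (a = 4*7 = 28)
j(G) = G**2 + 8*G
35 + j(a)*H(-3 - 2) = 35 + (28*(8 + 28))*(-1) = 35 + (28*36)*(-1) = 35 + 1008*(-1) = 35 - 1008 = -973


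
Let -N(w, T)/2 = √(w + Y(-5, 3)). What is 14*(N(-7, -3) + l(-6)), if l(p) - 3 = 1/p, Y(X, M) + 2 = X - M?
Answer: 119/3 - 28*I*√17 ≈ 39.667 - 115.45*I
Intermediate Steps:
Y(X, M) = -2 + X - M (Y(X, M) = -2 + (X - M) = -2 + X - M)
l(p) = 3 + 1/p
N(w, T) = -2*√(-10 + w) (N(w, T) = -2*√(w + (-2 - 5 - 1*3)) = -2*√(w + (-2 - 5 - 3)) = -2*√(w - 10) = -2*√(-10 + w))
14*(N(-7, -3) + l(-6)) = 14*(-2*√(-10 - 7) + (3 + 1/(-6))) = 14*(-2*I*√17 + (3 - ⅙)) = 14*(-2*I*√17 + 17/6) = 14*(17/6 - 2*I*√17) = 119/3 - 28*I*√17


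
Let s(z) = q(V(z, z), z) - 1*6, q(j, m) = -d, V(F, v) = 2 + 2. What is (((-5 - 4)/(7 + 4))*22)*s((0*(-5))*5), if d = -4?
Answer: 36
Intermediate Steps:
V(F, v) = 4
q(j, m) = 4 (q(j, m) = -1*(-4) = 4)
s(z) = -2 (s(z) = 4 - 1*6 = 4 - 6 = -2)
(((-5 - 4)/(7 + 4))*22)*s((0*(-5))*5) = (((-5 - 4)/(7 + 4))*22)*(-2) = (-9/11*22)*(-2) = (-9*1/11*22)*(-2) = -9/11*22*(-2) = -18*(-2) = 36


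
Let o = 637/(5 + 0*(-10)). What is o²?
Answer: 405769/25 ≈ 16231.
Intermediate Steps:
o = 637/5 (o = 637/(5 + 0) = 637/5 ≈ 127.40)
o² = (637/5)² = 405769/25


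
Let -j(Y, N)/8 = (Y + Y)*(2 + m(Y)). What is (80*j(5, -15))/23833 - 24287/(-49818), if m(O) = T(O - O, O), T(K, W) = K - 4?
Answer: 1216502471/1187312394 ≈ 1.0246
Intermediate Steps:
T(K, W) = -4 + K
m(O) = -4 (m(O) = -4 + (O - O) = -4 + 0 = -4)
j(Y, N) = 32*Y (j(Y, N) = -8*(Y + Y)*(2 - 4) = -8*2*Y*(-2) = -(-32)*Y = 32*Y)
(80*j(5, -15))/23833 - 24287/(-49818) = (80*(32*5))/23833 - 24287/(-49818) = (80*160)*(1/23833) - 24287*(-1/49818) = 12800*(1/23833) + 24287/49818 = 12800/23833 + 24287/49818 = 1216502471/1187312394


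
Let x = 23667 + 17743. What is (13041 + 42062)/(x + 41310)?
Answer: 55103/82720 ≈ 0.66614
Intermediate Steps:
x = 41410
(13041 + 42062)/(x + 41310) = (13041 + 42062)/(41410 + 41310) = 55103/82720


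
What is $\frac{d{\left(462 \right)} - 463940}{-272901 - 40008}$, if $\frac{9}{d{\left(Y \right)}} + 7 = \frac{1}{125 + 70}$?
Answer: $\frac{632815915}{426807876} \approx 1.4827$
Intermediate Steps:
$d{\left(Y \right)} = - \frac{1755}{1364}$ ($d{\left(Y \right)} = \frac{9}{-7 + \frac{1}{125 + 70}} = \frac{9}{-7 + \frac{1}{195}} = \frac{9}{- \frac{1364}{195}} = 9 \left(- \frac{195}{1364}\right) = - \frac{1755}{1364}$)
$\frac{d{\left(462 \right)} - 463940}{-272901 - 40008} = \frac{- \frac{1755}{1364} - 463940}{-272901 - 40008} = - \frac{632815915}{1364 \left(-312909\right)} = \left(- \frac{632815915}{1364}\right) \left(- \frac{1}{312909}\right) = \frac{632815915}{426807876}$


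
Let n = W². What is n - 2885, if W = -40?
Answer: -1285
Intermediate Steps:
n = 1600 (n = (-40)² = 1600)
n - 2885 = 1600 - 2885 = -1285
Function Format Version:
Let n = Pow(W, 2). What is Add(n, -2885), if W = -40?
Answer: -1285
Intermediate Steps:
n = 1600 (n = Pow(-40, 2) = 1600)
Add(n, -2885) = Add(1600, -2885) = -1285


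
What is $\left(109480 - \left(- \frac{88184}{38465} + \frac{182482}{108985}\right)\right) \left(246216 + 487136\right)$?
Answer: $\frac{67315051557641189744}{838421605} \approx 8.0288 \cdot 10^{10}$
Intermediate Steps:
$\left(109480 - \left(- \frac{88184}{38465} + \frac{182482}{108985}\right)\right) \left(246216 + 487136\right) = \left(109480 - \left(\frac{182482}{108985} + \frac{176368}{-76930}\right)\right) 733352 = \left(109480 - - \frac{518312622}{838421605}\right) 733352 = \left(109480 + \left(\frac{88184}{38465} - \frac{182482}{108985}\right)\right) 733352 = \left(109480 + \frac{518312622}{838421605}\right) 733352 = \frac{91790915628022}{838421605} \cdot 733352 = \frac{67315051557641189744}{838421605}$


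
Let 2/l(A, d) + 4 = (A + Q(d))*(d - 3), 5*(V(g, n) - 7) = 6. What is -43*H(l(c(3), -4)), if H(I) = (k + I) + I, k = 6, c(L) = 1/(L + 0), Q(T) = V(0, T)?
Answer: -61017/239 ≈ -255.30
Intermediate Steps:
V(g, n) = 41/5 (V(g, n) = 7 + (⅕)*6 = 7 + 6/5 = 41/5)
Q(T) = 41/5
c(L) = 1/L
l(A, d) = 2/(-4 + (-3 + d)*(41/5 + A)) (l(A, d) = 2/(-4 + (A + 41/5)*(d - 3)) = 2/(-4 + (41/5 + A)*(-3 + d)) = 2/(-4 + (-3 + d)*(41/5 + A)))
H(I) = 6 + 2*I (H(I) = (6 + I) + I = 6 + 2*I)
-43*H(l(c(3), -4)) = -43*(6 + 2*(10/(-143 - 15/3 + 41*(-4) + 5*(-4)/3))) = -43*(6 + 2*(10/(-143 - 15*⅓ - 164 + 5*(⅓)*(-4)))) = -43*(6 + 2*(10/(-143 - 5 - 164 - 20/3))) = -43*(6 + 2*(10/(-956/3))) = -43*(6 + 2*(10*(-3/956))) = -43*(6 + 2*(-15/478)) = -43*(6 - 15/239) = -43*1419/239 = -61017/239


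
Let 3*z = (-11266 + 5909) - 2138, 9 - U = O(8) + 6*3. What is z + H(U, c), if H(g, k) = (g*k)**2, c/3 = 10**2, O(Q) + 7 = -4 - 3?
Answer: 6742505/3 ≈ 2.2475e+6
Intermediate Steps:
O(Q) = -14 (O(Q) = -7 + (-4 - 3) = -7 - 7 = -14)
c = 300 (c = 3*10**2 = 3*100 = 300)
U = 5 (U = 9 - (-14 + 6*3) = 9 - (-14 + 18) = 9 - 1*4 = 9 - 4 = 5)
H(g, k) = g**2*k**2
z = -7495/3 (z = ((-11266 + 5909) - 2138)/3 = (-5357 - 2138)/3 = (1/3)*(-7495) = -7495/3 ≈ -2498.3)
z + H(U, c) = -7495/3 + 5**2*300**2 = -7495/3 + 25*90000 = -7495/3 + 2250000 = 6742505/3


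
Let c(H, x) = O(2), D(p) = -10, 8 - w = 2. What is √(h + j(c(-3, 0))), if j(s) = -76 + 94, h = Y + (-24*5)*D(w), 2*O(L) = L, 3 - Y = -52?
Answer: √1273 ≈ 35.679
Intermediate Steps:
w = 6 (w = 8 - 1*2 = 8 - 2 = 6)
Y = 55 (Y = 3 - 1*(-52) = 3 + 52 = 55)
O(L) = L/2
c(H, x) = 1 (c(H, x) = (½)*2 = 1)
h = 1255 (h = 55 - 24*5*(-10) = 55 - 120*(-10) = 55 + 1200 = 1255)
j(s) = 18
√(h + j(c(-3, 0))) = √(1255 + 18) = √1273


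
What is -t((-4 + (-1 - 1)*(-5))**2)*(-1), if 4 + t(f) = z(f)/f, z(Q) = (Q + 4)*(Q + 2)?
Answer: 344/9 ≈ 38.222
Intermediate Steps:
z(Q) = (2 + Q)*(4 + Q) (z(Q) = (4 + Q)*(2 + Q) = (2 + Q)*(4 + Q))
t(f) = -4 + (8 + f**2 + 6*f)/f
-t((-4 + (-1 - 1)*(-5))**2)*(-1) = -(2 + (-4 + (-1 - 1)*(-5))**2 + 8/((-4 + (-1 - 1)*(-5))**2))*(-1) = -(2 + (-4 - 2*(-5))**2 + 8/((-4 - 2*(-5))**2))*(-1) = -(2 + (-4 + 10)**2 + 8/((-4 + 10)**2))*(-1) = -(2 + 6**2 + 8/(6**2))*(-1) = -(2 + 36 + 8/36)*(-1) = -(2 + 36 + 8*(1/36))*(-1) = -(2 + 36 + 2/9)*(-1) = -344*(-1)/9 = -1*(-344/9) = 344/9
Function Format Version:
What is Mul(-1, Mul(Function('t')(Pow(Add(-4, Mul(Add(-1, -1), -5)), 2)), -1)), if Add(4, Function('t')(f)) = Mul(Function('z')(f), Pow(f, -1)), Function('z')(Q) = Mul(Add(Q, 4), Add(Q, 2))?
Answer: Rational(344, 9) ≈ 38.222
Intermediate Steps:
Function('z')(Q) = Mul(Add(2, Q), Add(4, Q)) (Function('z')(Q) = Mul(Add(4, Q), Add(2, Q)) = Mul(Add(2, Q), Add(4, Q)))
Function('t')(f) = Add(-4, Mul(Pow(f, -1), Add(8, Pow(f, 2), Mul(6, f)))) (Function('t')(f) = Add(-4, Mul(Add(8, Pow(f, 2), Mul(6, f)), Pow(f, -1))) = Add(-4, Mul(Pow(f, -1), Add(8, Pow(f, 2), Mul(6, f)))))
Mul(-1, Mul(Function('t')(Pow(Add(-4, Mul(Add(-1, -1), -5)), 2)), -1)) = Mul(-1, Mul(Add(2, Pow(Add(-4, Mul(Add(-1, -1), -5)), 2), Mul(8, Pow(Pow(Add(-4, Mul(Add(-1, -1), -5)), 2), -1))), -1)) = Mul(-1, Mul(Add(2, Pow(Add(-4, Mul(-2, -5)), 2), Mul(8, Pow(Pow(Add(-4, Mul(-2, -5)), 2), -1))), -1)) = Mul(-1, Mul(Add(2, Pow(Add(-4, 10), 2), Mul(8, Pow(Pow(Add(-4, 10), 2), -1))), -1)) = Mul(-1, Mul(Add(2, Pow(6, 2), Mul(8, Pow(Pow(6, 2), -1))), -1)) = Mul(-1, Mul(Add(2, 36, Mul(8, Pow(36, -1))), -1)) = Mul(-1, Mul(Add(2, 36, Mul(8, Rational(1, 36))), -1)) = Mul(-1, Mul(Add(2, 36, Rational(2, 9)), -1)) = Mul(-1, Mul(Rational(344, 9), -1)) = Mul(-1, Rational(-344, 9)) = Rational(344, 9)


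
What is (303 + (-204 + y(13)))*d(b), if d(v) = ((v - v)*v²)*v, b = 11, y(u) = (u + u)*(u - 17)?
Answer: 0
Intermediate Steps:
y(u) = 2*u*(-17 + u) (y(u) = (2*u)*(-17 + u) = 2*u*(-17 + u))
d(v) = 0 (d(v) = (0*v²)*v = 0*v = 0)
(303 + (-204 + y(13)))*d(b) = (303 + (-204 + 2*13*(-17 + 13)))*0 = (303 + (-204 + 2*13*(-4)))*0 = (303 + (-204 - 104))*0 = (303 - 308)*0 = -5*0 = 0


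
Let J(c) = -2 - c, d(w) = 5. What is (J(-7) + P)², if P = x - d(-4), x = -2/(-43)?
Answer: 4/1849 ≈ 0.0021633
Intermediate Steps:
x = 2/43 (x = -2*(-1/43) = 2/43 ≈ 0.046512)
P = -213/43 (P = 2/43 - 1*5 = 2/43 - 5 = -213/43 ≈ -4.9535)
(J(-7) + P)² = ((-2 - 1*(-7)) - 213/43)² = ((-2 + 7) - 213/43)² = (5 - 213/43)² = (2/43)² = 4/1849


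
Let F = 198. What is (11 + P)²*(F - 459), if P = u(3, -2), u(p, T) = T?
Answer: -21141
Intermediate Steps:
P = -2
(11 + P)²*(F - 459) = (11 - 2)²*(198 - 459) = 9²*(-261) = 81*(-261) = -21141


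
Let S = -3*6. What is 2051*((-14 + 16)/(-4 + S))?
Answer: -2051/11 ≈ -186.45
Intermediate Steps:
S = -18
2051*((-14 + 16)/(-4 + S)) = 2051*((-14 + 16)/(-4 - 18)) = 2051*(2/(-22)) = 2051*(2*(-1/22)) = 2051*(-1/11) = -2051/11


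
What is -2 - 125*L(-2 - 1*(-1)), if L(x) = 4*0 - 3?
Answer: 373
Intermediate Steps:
L(x) = -3 (L(x) = 0 - 3 = -3)
-2 - 125*L(-2 - 1*(-1)) = -2 - 125*(-3) = -2 + 375 = 373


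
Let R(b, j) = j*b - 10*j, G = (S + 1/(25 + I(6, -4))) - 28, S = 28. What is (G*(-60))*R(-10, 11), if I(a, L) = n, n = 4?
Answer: 13200/29 ≈ 455.17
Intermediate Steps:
I(a, L) = 4
G = 1/29 (G = (28 + 1/(25 + 4)) - 28 = (28 + 1/29) - 28 = 813/29 - 28 = 1/29 ≈ 0.034483)
R(b, j) = -10*j + b*j (R(b, j) = b*j - 10*j = -10*j + b*j)
(G*(-60))*R(-10, 11) = ((1/29)*(-60))*(11*(-10 - 10)) = -660*(-20)/29 = -60/29*(-220) = 13200/29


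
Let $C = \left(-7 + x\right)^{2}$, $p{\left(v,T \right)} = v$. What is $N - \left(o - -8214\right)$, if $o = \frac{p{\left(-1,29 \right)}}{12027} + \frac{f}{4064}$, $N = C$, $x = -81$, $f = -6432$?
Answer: $- \frac{715474076}{1527429} \approx -468.42$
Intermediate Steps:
$C = 7744$ ($C = \left(-7 - 81\right)^{2} = \left(-88\right)^{2} = 7744$)
$N = 7744$
$o = - \frac{2417554}{1527429}$ ($o = - \frac{1}{12027} - \frac{6432}{4064} = \left(-1\right) \frac{1}{12027} - \frac{201}{127} = - \frac{1}{12027} - \frac{201}{127} = - \frac{2417554}{1527429} \approx -1.5828$)
$N - \left(o - -8214\right) = 7744 - \left(- \frac{2417554}{1527429} - -8214\right) = 7744 - \left(- \frac{2417554}{1527429} + 8214\right) = 7744 - \frac{12543884252}{1527429} = - \frac{715474076}{1527429}$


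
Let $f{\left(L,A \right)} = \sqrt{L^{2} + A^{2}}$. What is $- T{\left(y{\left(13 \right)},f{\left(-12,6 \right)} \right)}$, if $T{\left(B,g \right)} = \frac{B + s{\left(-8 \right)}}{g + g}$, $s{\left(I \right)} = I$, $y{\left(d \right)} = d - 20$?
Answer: $\frac{\sqrt{5}}{4} \approx 0.55902$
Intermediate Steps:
$y{\left(d \right)} = -20 + d$ ($y{\left(d \right)} = d - 20 = -20 + d$)
$f{\left(L,A \right)} = \sqrt{A^{2} + L^{2}}$
$T{\left(B,g \right)} = \frac{-8 + B}{2 g}$ ($T{\left(B,g \right)} = \frac{B - 8}{g + g} = \frac{-8 + B}{2 g}$)
$- T{\left(y{\left(13 \right)},f{\left(-12,6 \right)} \right)} = - \frac{-8 + \left(-20 + 13\right)}{2 \sqrt{6^{2} + \left(-12\right)^{2}}} = - \frac{-8 - 7}{2 \sqrt{36 + 144}} = - \frac{-15}{2 \sqrt{180}} = - \frac{-15}{2 \cdot 6 \sqrt{5}} = - \frac{\frac{\sqrt{5}}{30} \left(-15\right)}{2} = - \frac{\left(-1\right) \sqrt{5}}{4} = \frac{\sqrt{5}}{4}$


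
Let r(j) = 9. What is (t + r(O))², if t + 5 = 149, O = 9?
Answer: 23409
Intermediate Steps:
t = 144 (t = -5 + 149 = 144)
(t + r(O))² = (144 + 9)² = 153² = 23409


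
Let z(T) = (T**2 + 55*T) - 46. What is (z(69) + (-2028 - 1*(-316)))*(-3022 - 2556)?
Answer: -37919244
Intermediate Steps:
z(T) = -46 + T**2 + 55*T
(z(69) + (-2028 - 1*(-316)))*(-3022 - 2556) = ((-46 + 69**2 + 55*69) + (-2028 - 1*(-316)))*(-3022 - 2556) = ((-46 + 4761 + 3795) + (-2028 + 316))*(-5578) = (8510 - 1712)*(-5578) = 6798*(-5578) = -37919244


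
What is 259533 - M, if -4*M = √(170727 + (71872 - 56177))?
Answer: 259533 + √186422/4 ≈ 2.5964e+5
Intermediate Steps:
M = -√186422/4 (M = -√(170727 + (71872 - 56177))/4 = -√(170727 + 15695)/4 = -√186422/4 ≈ -107.94)
259533 - M = 259533 - (-1)*√186422/4 = 259533 + √186422/4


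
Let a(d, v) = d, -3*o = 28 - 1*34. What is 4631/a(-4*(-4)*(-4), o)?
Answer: -4631/64 ≈ -72.359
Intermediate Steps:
o = 2 (o = -(28 - 1*34)/3 = -(28 - 34)/3 = -⅓*(-6) = 2)
4631/a(-4*(-4)*(-4), o) = 4631/((-4*(-4)*(-4))) = 4631/((16*(-4))) = 4631/(-64) = 4631*(-1/64) = -4631/64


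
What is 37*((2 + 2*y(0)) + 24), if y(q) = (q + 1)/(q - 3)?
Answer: 2812/3 ≈ 937.33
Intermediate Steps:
y(q) = (1 + q)/(-3 + q)
37*((2 + 2*y(0)) + 24) = 37*((2 + 2*((1 + 0)/(-3 + 0))) + 24) = 37*((2 + 2*(1/(-3))) + 24) = 37*((2 + 2*(-1/3*1)) + 24) = 37*((2 + 2*(-1/3)) + 24) = 37*((2 - 2/3) + 24) = 37*(4/3 + 24) = 37*(76/3) = 2812/3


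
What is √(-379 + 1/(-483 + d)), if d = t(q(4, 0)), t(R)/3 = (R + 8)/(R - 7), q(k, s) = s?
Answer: I*√4394159310/3405 ≈ 19.468*I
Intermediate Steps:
t(R) = 3*(8 + R)/(-7 + R) (t(R) = 3*((R + 8)/(R - 7)) = 3*((8 + R)/(-7 + R)) = 3*(8 + R)/(-7 + R))
d = -24/7 (d = 3*(8 + 0)/(-7 + 0) = 3*8/(-7) = 3*(-⅐)*8 = -24/7 ≈ -3.4286)
√(-379 + 1/(-483 + d)) = √(-379 + 1/(-483 - 24/7)) = √(-379 + 1/(-3405/7)) = √(-379 - 7/3405) = √(-1290502/3405) = I*√4394159310/3405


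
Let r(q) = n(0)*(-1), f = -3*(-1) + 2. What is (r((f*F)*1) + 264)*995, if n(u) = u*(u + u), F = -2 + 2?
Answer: 262680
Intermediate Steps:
F = 0
f = 5 (f = 3 + 2 = 5)
n(u) = 2*u² (n(u) = u*(2*u) = 2*u²)
r(q) = 0 (r(q) = (2*0²)*(-1) = (2*0)*(-1) = 0*(-1) = 0)
(r((f*F)*1) + 264)*995 = (0 + 264)*995 = 264*995 = 262680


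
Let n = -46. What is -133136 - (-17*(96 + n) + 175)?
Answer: -132461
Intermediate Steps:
-133136 - (-17*(96 + n) + 175) = -133136 - (-17*(96 - 46) + 175) = -133136 - (-17*50 + 175) = -133136 - (-850 + 175) = -133136 - 1*(-675) = -133136 + 675 = -132461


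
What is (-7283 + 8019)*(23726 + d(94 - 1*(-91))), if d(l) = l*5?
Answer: 18143136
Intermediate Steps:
d(l) = 5*l
(-7283 + 8019)*(23726 + d(94 - 1*(-91))) = (-7283 + 8019)*(23726 + 5*(94 - 1*(-91))) = 736*(23726 + 5*(94 + 91)) = 736*(23726 + 5*185) = 736*(23726 + 925) = 736*24651 = 18143136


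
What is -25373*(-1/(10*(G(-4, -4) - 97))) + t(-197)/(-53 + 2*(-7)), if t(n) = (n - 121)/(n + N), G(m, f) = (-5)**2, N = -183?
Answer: -32311277/916560 ≈ -35.253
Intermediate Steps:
G(m, f) = 25
t(n) = (-121 + n)/(-183 + n) (t(n) = (n - 121)/(n - 183) = (-121 + n)/(-183 + n))
-25373*(-1/(10*(G(-4, -4) - 97))) + t(-197)/(-53 + 2*(-7)) = -25373*(-1/(10*(25 - 97))) + ((-121 - 197)/(-183 - 197))/(-53 + 2*(-7)) = -25373/((-72*(-10))) + (-318/(-380))/(-53 - 14) = -25373/720 - 1/380*(-318)/(-67) = -25373*1/720 + (159/190)*(-1/67) = -25373/720 - 159/12730 = -32311277/916560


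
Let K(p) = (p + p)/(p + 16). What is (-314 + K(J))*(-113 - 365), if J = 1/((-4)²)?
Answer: 38572688/257 ≈ 1.5009e+5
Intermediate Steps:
J = 1/16 ≈ 0.062500
K(p) = 2*p/(16 + p) (K(p) = (2*p)/(16 + p) = 2*p/(16 + p))
(-314 + K(J))*(-113 - 365) = (-314 + 2*(1/16)/(16 + 1/16))*(-113 - 365) = (-314 + 2*(1/16)/(257/16))*(-478) = (-314 + 2*(1/16)*(16/257))*(-478) = (-314 + 2/257)*(-478) = -80696/257*(-478) = 38572688/257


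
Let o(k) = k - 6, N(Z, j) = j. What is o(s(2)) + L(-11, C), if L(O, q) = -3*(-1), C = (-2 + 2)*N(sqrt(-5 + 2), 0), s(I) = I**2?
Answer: 1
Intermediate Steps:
C = 0 (C = (-2 + 2)*0 = 0*0 = 0)
L(O, q) = 3
o(k) = -6 + k
o(s(2)) + L(-11, C) = (-6 + 2**2) + 3 = (-6 + 4) + 3 = -2 + 3 = 1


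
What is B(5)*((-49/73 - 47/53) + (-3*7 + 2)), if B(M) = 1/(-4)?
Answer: 79539/15476 ≈ 5.1395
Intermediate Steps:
B(M) = -¼
B(5)*((-49/73 - 47/53) + (-3*7 + 2)) = -((-49/73 - 47/53) + (-3*7 + 2))/4 = -((-49*1/73 - 47*1/53) + (-21 + 2))/4 = -((-49/73 - 47/53) - 19)/4 = -(-6028/3869 - 19)/4 = -¼*(-79539/3869) = 79539/15476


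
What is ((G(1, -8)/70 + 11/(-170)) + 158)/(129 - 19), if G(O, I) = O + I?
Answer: 6708/4675 ≈ 1.4349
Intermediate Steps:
G(O, I) = I + O
((G(1, -8)/70 + 11/(-170)) + 158)/(129 - 19) = (((-8 + 1)/70 + 11/(-170)) + 158)/(129 - 19) = ((-7*1/70 + 11*(-1/170)) + 158)/110 = ((-⅒ - 11/170) + 158)*(1/110) = (-14/85 + 158)*(1/110) = (13416/85)*(1/110) = 6708/4675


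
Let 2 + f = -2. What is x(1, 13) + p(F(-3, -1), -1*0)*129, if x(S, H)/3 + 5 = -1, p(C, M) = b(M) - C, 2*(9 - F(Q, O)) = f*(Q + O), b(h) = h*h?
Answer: -147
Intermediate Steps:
f = -4 (f = -2 - 2 = -4)
b(h) = h**2
F(Q, O) = 9 + 2*O + 2*Q (F(Q, O) = 9 - (-2)*(Q + O) = 9 - (-2)*(O + Q) = 9 - (-4*O - 4*Q)/2 = 9 + (2*O + 2*Q) = 9 + 2*O + 2*Q)
p(C, M) = M**2 - C
x(S, H) = -18 (x(S, H) = -15 + 3*(-1) = -15 - 3 = -18)
x(1, 13) + p(F(-3, -1), -1*0)*129 = -18 + ((-1*0)**2 - (9 + 2*(-1) + 2*(-3)))*129 = -18 + (0**2 - (9 - 2 - 6))*129 = -18 + (0 - 1*1)*129 = -18 + (0 - 1)*129 = -18 - 1*129 = -18 - 129 = -147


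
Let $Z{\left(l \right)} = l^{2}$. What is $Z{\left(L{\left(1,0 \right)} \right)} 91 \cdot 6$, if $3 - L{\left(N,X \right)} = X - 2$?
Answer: $13650$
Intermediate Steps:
$L{\left(N,X \right)} = 5 - X$ ($L{\left(N,X \right)} = 3 - \left(X - 2\right) = 3 - \left(-2 + X\right) = 5 - X$)
$Z{\left(L{\left(1,0 \right)} \right)} 91 \cdot 6 = \left(5 - 0\right)^{2} \cdot 91 \cdot 6 = \left(5 + 0\right)^{2} \cdot 91 \cdot 6 = 5^{2} \cdot 91 \cdot 6 = 25 \cdot 91 \cdot 6 = 2275 \cdot 6 = 13650$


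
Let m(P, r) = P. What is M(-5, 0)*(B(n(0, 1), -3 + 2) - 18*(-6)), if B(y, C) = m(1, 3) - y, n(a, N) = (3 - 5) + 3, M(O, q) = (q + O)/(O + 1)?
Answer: 135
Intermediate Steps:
M(O, q) = (O + q)/(1 + O)
n(a, N) = 1 (n(a, N) = -2 + 3 = 1)
B(y, C) = 1 - y
M(-5, 0)*(B(n(0, 1), -3 + 2) - 18*(-6)) = ((-5 + 0)/(1 - 5))*((1 - 1*1) - 18*(-6)) = (-5/(-4))*((1 - 1) + 108) = (-¼*(-5))*(0 + 108) = (5/4)*108 = 135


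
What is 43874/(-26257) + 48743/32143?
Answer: -130397031/843978751 ≈ -0.15450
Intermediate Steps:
43874/(-26257) + 48743/32143 = 43874*(-1/26257) + 48743*(1/32143) = -43874/26257 + 48743/32143 = -130397031/843978751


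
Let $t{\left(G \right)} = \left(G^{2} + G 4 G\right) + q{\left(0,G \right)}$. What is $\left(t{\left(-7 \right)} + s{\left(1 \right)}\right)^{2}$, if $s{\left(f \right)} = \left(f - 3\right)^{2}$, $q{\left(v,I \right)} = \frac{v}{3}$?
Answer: $62001$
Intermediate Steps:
$q{\left(v,I \right)} = \frac{v}{3}$ ($q{\left(v,I \right)} = v \frac{1}{3} = \frac{v}{3}$)
$s{\left(f \right)} = \left(-3 + f\right)^{2}$
$t{\left(G \right)} = 5 G^{2}$ ($t{\left(G \right)} = \left(G^{2} + G 4 G\right) + \frac{1}{3} \cdot 0 = \left(G^{2} + 4 G G\right) + 0 = \left(G^{2} + 4 G^{2}\right) + 0 = 5 G^{2} + 0 = 5 G^{2}$)
$\left(t{\left(-7 \right)} + s{\left(1 \right)}\right)^{2} = \left(5 \left(-7\right)^{2} + \left(-3 + 1\right)^{2}\right)^{2} = \left(5 \cdot 49 + \left(-2\right)^{2}\right)^{2} = \left(245 + 4\right)^{2} = 249^{2} = 62001$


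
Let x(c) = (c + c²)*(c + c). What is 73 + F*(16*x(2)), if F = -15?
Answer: -5687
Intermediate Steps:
x(c) = 2*c*(c + c²) (x(c) = (c + c²)*(2*c) = 2*c*(c + c²))
73 + F*(16*x(2)) = 73 - 240*2*2²*(1 + 2) = 73 - 240*2*4*3 = 73 - 240*24 = 73 - 15*384 = 73 - 5760 = -5687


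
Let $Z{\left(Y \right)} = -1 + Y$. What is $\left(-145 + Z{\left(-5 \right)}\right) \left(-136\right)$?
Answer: $20536$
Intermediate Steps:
$\left(-145 + Z{\left(-5 \right)}\right) \left(-136\right) = \left(-145 - 6\right) \left(-136\right) = \left(-151\right) \left(-136\right) = 20536$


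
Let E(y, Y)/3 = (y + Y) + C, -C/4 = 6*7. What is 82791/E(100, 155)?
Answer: 9199/29 ≈ 317.21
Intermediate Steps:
C = -168 (C = -24*7 = -4*42 = -168)
E(y, Y) = -504 + 3*Y + 3*y (E(y, Y) = 3*((y + Y) - 168) = 3*((Y + y) - 168) = 3*(-168 + Y + y) = -504 + 3*Y + 3*y)
82791/E(100, 155) = 82791/(-504 + 3*155 + 3*100) = 82791/(-504 + 465 + 300) = 82791/261 = 82791*(1/261) = 9199/29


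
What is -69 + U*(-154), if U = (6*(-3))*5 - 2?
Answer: 14099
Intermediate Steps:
U = -92 (U = -18*5 - 2 = -90 - 2 = -92)
-69 + U*(-154) = -69 - 92*(-154) = -69 + 14168 = 14099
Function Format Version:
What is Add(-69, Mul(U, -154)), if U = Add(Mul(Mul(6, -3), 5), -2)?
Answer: 14099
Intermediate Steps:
U = -92 (U = Add(Mul(-18, 5), -2) = Add(-90, -2) = -92)
Add(-69, Mul(U, -154)) = Add(-69, Mul(-92, -154)) = Add(-69, 14168) = 14099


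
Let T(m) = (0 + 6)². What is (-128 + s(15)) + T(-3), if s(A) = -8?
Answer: -100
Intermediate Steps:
T(m) = 36 (T(m) = 6² = 36)
(-128 + s(15)) + T(-3) = (-128 - 8) + 36 = -136 + 36 = -100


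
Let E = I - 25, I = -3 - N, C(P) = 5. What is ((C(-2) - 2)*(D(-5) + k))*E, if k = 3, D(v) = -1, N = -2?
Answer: -156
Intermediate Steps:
I = -1 (I = -3 - 1*(-2) = -3 + 2 = -1)
E = -26 (E = -1 - 25 = -26)
((C(-2) - 2)*(D(-5) + k))*E = ((5 - 2)*(-1 + 3))*(-26) = (3*2)*(-26) = 6*(-26) = -156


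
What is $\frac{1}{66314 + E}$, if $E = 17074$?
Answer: $\frac{1}{83388} \approx 1.1992 \cdot 10^{-5}$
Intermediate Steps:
$\frac{1}{66314 + E} = \frac{1}{66314 + 17074} = \frac{1}{83388}$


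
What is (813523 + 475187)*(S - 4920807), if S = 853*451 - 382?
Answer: -5846214873060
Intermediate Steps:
S = 384321 (S = 384703 - 382 = 384321)
(813523 + 475187)*(S - 4920807) = (813523 + 475187)*(384321 - 4920807) = 1288710*(-4536486) = -5846214873060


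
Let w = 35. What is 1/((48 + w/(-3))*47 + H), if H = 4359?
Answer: 3/18200 ≈ 0.00016484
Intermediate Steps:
1/((48 + w/(-3))*47 + H) = 1/((48 + 35/(-3))*47 + 4359) = 1/((48 + 35*(-⅓))*47 + 4359) = 1/((48 - 35/3)*47 + 4359) = 1/((109/3)*47 + 4359) = 1/(5123/3 + 4359) = 1/(18200/3) = 3/18200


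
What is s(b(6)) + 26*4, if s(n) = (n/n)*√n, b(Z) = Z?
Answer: 104 + √6 ≈ 106.45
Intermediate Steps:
s(n) = √n (s(n) = 1*√n = √n)
s(b(6)) + 26*4 = √6 + 26*4 = √6 + 104 = 104 + √6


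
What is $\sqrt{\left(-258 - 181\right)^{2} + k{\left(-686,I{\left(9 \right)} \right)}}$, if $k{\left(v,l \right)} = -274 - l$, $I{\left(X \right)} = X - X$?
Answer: $3 \sqrt{21383} \approx 438.69$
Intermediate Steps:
$I{\left(X \right)} = 0$
$\sqrt{\left(-258 - 181\right)^{2} + k{\left(-686,I{\left(9 \right)} \right)}} = \sqrt{\left(-258 - 181\right)^{2} - 274} = \sqrt{\left(-439\right)^{2} + \left(-274 + 0\right)} = \sqrt{192721 - 274} = \sqrt{192447} = 3 \sqrt{21383}$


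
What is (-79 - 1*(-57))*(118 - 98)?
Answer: -440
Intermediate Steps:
(-79 - 1*(-57))*(118 - 98) = (-79 + 57)*20 = -22*20 = -440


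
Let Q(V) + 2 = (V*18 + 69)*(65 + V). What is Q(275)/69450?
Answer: 853229/34725 ≈ 24.571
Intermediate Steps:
Q(V) = -2 + (65 + V)*(69 + 18*V) (Q(V) = -2 + (V*18 + 69)*(65 + V) = -2 + (18*V + 69)*(65 + V) = -2 + (69 + 18*V)*(65 + V) = -2 + (65 + V)*(69 + 18*V))
Q(275)/69450 = (4483 + 18*275² + 1239*275)/69450 = (4483 + 18*75625 + 340725)*(1/69450) = (4483 + 1361250 + 340725)*(1/69450) = 1706458*(1/69450) = 853229/34725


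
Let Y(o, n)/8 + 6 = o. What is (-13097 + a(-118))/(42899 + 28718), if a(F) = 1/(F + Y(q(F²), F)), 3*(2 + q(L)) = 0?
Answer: -2383655/13034294 ≈ -0.18288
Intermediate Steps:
q(L) = -2 (q(L) = -2 + (⅓)*0 = -2 + 0 = -2)
Y(o, n) = -48 + 8*o
a(F) = 1/(-64 + F) (a(F) = 1/(F + (-48 + 8*(-2))) = 1/(F + (-48 - 16)) = 1/(F - 64) = 1/(-64 + F))
(-13097 + a(-118))/(42899 + 28718) = (-13097 + 1/(-64 - 118))/(42899 + 28718) = (-13097 + 1/(-182))/71617 = (-13097 - 1/182)*(1/71617) = -2383655/182*1/71617 = -2383655/13034294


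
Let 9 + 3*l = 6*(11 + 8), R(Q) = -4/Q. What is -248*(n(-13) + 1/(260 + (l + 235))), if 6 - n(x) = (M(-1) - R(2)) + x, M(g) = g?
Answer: -1183084/265 ≈ -4464.5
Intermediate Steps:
l = 35 (l = -3 + (6*(11 + 8))/3 = -3 + (6*19)/3 = -3 + (⅓)*114 = -3 + 38 = 35)
n(x) = 5 - x (n(x) = 6 - ((-1 - (-4)/2) + x) = 6 - ((-1 - 1*(-2)) + x) = 6 - ((-1 + 2) + x) = 6 - (1 + x) = 6 + (-1 - x) = 5 - x)
-248*(n(-13) + 1/(260 + (l + 235))) = -248*((5 - 1*(-13)) + 1/(260 + (35 + 235))) = -248*((5 + 13) + 1/(260 + 270)) = -248*(18 + 1/530) = -248*9541/530 = -1183084/265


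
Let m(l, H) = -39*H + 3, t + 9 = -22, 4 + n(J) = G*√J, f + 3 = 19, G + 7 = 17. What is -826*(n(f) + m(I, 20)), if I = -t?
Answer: 612066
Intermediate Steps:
G = 10 (G = -7 + 17 = 10)
f = 16 (f = -3 + 19 = 16)
n(J) = -4 + 10*√J
t = -31 (t = -9 - 22 = -31)
I = 31 (I = -1*(-31) = 31)
m(l, H) = 3 - 39*H
-826*(n(f) + m(I, 20)) = -826*((-4 + 10*√16) + (3 - 39*20)) = -826*((-4 + 10*4) + (3 - 780)) = -826*((-4 + 40) - 777) = -826*(36 - 777) = -826*(-741) = 612066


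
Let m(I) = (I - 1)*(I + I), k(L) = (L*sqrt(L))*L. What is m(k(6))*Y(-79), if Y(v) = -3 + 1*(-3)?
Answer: -93312 + 432*sqrt(6) ≈ -92254.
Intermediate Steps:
k(L) = L**(5/2) (k(L) = L**(3/2)*L = L**(5/2))
Y(v) = -6 (Y(v) = -3 - 3 = -6)
m(I) = 2*I*(-1 + I) (m(I) = (-1 + I)*(2*I) = 2*I*(-1 + I))
m(k(6))*Y(-79) = (2*6**(5/2)*(-1 + 6**(5/2)))*(-6) = (2*(36*sqrt(6))*(-1 + 36*sqrt(6)))*(-6) = (72*sqrt(6)*(-1 + 36*sqrt(6)))*(-6) = -432*sqrt(6)*(-1 + 36*sqrt(6))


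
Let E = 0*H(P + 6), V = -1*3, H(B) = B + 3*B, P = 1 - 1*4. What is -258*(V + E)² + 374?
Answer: -1948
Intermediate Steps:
P = -3 (P = 1 - 4 = -3)
H(B) = 4*B
V = -3
E = 0 (E = 0*(4*(-3 + 6)) = 0*(4*3) = 0*12 = 0)
-258*(V + E)² + 374 = -258*(-3 + 0)² + 374 = -258*(-3)² + 374 = -258*9 + 374 = -2322 + 374 = -1948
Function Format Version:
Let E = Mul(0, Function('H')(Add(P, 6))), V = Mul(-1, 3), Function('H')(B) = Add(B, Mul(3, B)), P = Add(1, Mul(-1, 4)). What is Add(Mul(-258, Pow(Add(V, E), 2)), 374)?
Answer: -1948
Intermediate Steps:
P = -3 (P = Add(1, -4) = -3)
Function('H')(B) = Mul(4, B)
V = -3
E = 0 (E = Mul(0, Mul(4, Add(-3, 6))) = Mul(0, Mul(4, 3)) = Mul(0, 12) = 0)
Add(Mul(-258, Pow(Add(V, E), 2)), 374) = Add(Mul(-258, Pow(Add(-3, 0), 2)), 374) = Add(Mul(-258, Pow(-3, 2)), 374) = Add(Mul(-258, 9), 374) = Add(-2322, 374) = -1948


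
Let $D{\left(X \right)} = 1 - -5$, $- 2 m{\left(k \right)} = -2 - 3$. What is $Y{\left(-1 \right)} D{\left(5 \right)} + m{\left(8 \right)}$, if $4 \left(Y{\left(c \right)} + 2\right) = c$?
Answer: $-11$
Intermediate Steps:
$Y{\left(c \right)} = -2 + \frac{c}{4}$
$m{\left(k \right)} = \frac{5}{2}$ ($m{\left(k \right)} = - \frac{-2 - 3}{2} = \left(- \frac{1}{2}\right) \left(-5\right) = \frac{5}{2}$)
$D{\left(X \right)} = 6$ ($D{\left(X \right)} = 1 + 5 = 6$)
$Y{\left(-1 \right)} D{\left(5 \right)} + m{\left(8 \right)} = \left(-2 + \frac{1}{4} \left(-1\right)\right) 6 + \frac{5}{2} = \left(-2 - \frac{1}{4}\right) 6 + \frac{5}{2} = \left(- \frac{9}{4}\right) 6 + \frac{5}{2} = - \frac{27}{2} + \frac{5}{2} = -11$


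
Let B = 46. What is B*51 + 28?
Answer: 2374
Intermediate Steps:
B*51 + 28 = 46*51 + 28 = 2346 + 28 = 2374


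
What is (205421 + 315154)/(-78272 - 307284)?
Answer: -520575/385556 ≈ -1.3502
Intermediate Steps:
(205421 + 315154)/(-78272 - 307284) = 520575/(-385556) = 520575*(-1/385556) = -520575/385556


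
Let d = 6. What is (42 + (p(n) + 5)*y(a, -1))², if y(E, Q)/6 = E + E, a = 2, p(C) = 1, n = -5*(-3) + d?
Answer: 34596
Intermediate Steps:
n = 21 (n = -5*(-3) + 6 = 15 + 6 = 21)
y(E, Q) = 12*E (y(E, Q) = 6*(E + E) = 6*(2*E) = 12*E)
(42 + (p(n) + 5)*y(a, -1))² = (42 + (1 + 5)*(12*2))² = (42 + 6*24)² = (42 + 144)² = 186² = 34596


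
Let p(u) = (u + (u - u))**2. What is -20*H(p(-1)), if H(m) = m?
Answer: -20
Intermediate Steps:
p(u) = u**2 (p(u) = (u + 0)**2 = u**2)
-20*H(p(-1)) = -20*(-1)**2 = -20*1 = -20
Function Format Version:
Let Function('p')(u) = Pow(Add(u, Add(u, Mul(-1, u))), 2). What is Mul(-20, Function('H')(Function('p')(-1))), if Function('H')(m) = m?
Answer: -20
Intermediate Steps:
Function('p')(u) = Pow(u, 2) (Function('p')(u) = Pow(Add(u, 0), 2) = Pow(u, 2))
Mul(-20, Function('H')(Function('p')(-1))) = Mul(-20, Pow(-1, 2)) = Mul(-20, 1) = -20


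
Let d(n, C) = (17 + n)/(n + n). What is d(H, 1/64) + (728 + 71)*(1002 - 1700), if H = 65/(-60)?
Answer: -14500443/26 ≈ -5.5771e+5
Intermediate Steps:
H = -13/12 (H = 65*(-1/60) = -13/12 ≈ -1.0833)
d(n, C) = (17 + n)/(2*n) (d(n, C) = (17 + n)/((2*n)) = (17 + n)*(1/(2*n)) = (17 + n)/(2*n))
d(H, 1/64) + (728 + 71)*(1002 - 1700) = (17 - 13/12)/(2*(-13/12)) + (728 + 71)*(1002 - 1700) = (½)*(-12/13)*(191/12) + 799*(-698) = -191/26 - 557702 = -14500443/26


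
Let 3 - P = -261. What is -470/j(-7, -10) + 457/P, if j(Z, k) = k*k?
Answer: -3919/1320 ≈ -2.9689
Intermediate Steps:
P = 264 (P = 3 - 1*(-261) = 3 + 261 = 264)
j(Z, k) = k**2
-470/j(-7, -10) + 457/P = -470/((-10)**2) + 457/264 = -470/100 + 457*(1/264) = -470*1/100 + 457/264 = -47/10 + 457/264 = -3919/1320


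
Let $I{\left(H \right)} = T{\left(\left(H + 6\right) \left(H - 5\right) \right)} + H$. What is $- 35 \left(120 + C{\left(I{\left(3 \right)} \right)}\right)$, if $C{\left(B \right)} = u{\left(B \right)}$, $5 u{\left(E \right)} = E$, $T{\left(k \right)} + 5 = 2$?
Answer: $-4200$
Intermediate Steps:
$T{\left(k \right)} = -3$ ($T{\left(k \right)} = -5 + 2 = -3$)
$u{\left(E \right)} = \frac{E}{5}$
$I{\left(H \right)} = -3 + H$
$C{\left(B \right)} = \frac{B}{5}$
$- 35 \left(120 + C{\left(I{\left(3 \right)} \right)}\right) = - 35 \left(120 + \frac{-3 + 3}{5}\right) = - 35 \left(120 + \frac{1}{5} \cdot 0\right) = - 35 \left(120 + 0\right) = \left(-35\right) 120 = -4200$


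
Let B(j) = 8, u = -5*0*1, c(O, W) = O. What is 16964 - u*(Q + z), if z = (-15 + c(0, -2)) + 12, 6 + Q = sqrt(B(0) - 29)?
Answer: 16964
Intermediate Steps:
u = 0 (u = 0*1 = 0)
Q = -6 + I*sqrt(21) (Q = -6 + sqrt(8 - 29) = -6 + sqrt(-21) = -6 + I*sqrt(21) ≈ -6.0 + 4.5826*I)
z = -3 (z = (-15 + 0) + 12 = -15 + 12 = -3)
16964 - u*(Q + z) = 16964 - 0*((-6 + I*sqrt(21)) - 3) = 16964 - 0*(-9 + I*sqrt(21)) = 16964 - 1*0 = 16964 + 0 = 16964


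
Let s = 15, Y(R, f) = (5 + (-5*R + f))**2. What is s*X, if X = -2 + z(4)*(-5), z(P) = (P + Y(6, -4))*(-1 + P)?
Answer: -190155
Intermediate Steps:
Y(R, f) = (5 + f - 5*R)**2 (Y(R, f) = (5 + (f - 5*R))**2 = (5 + f - 5*R)**2)
z(P) = (-1 + P)*(841 + P) (z(P) = (P + (5 - 4 - 5*6)**2)*(-1 + P) = (P + (5 - 4 - 30)**2)*(-1 + P) = (P + (-29)**2)*(-1 + P) = (P + 841)*(-1 + P) = (841 + P)*(-1 + P) = (-1 + P)*(841 + P))
X = -12677 (X = -2 + (-841 + 4**2 + 840*4)*(-5) = -2 + (-841 + 16 + 3360)*(-5) = -2 + 2535*(-5) = -2 - 12675 = -12677)
s*X = 15*(-12677) = -190155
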